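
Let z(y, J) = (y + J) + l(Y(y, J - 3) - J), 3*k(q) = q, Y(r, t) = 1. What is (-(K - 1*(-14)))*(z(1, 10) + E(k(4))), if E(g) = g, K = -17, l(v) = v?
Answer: 10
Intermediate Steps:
k(q) = q/3
z(y, J) = 1 + y (z(y, J) = (y + J) + (1 - J) = (J + y) + (1 - J) = 1 + y)
(-(K - 1*(-14)))*(z(1, 10) + E(k(4))) = (-(-17 - 1*(-14)))*((1 + 1) + (1/3)*4) = (-(-17 + 14))*(2 + 4/3) = -1*(-3)*(10/3) = 3*(10/3) = 10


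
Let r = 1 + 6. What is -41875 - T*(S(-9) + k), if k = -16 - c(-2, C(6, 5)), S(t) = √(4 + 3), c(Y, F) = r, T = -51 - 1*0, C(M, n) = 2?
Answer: -43048 + 51*√7 ≈ -42913.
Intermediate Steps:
r = 7
T = -51 (T = -51 + 0 = -51)
c(Y, F) = 7
S(t) = √7
k = -23 (k = -16 - 1*7 = -16 - 7 = -23)
-41875 - T*(S(-9) + k) = -41875 - (-51)*(√7 - 23) = -41875 - (-51)*(-23 + √7) = -41875 - (1173 - 51*√7) = -41875 + (-1173 + 51*√7) = -43048 + 51*√7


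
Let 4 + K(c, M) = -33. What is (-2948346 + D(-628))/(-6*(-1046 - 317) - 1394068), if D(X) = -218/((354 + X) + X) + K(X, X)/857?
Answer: 569778145348/267828093115 ≈ 2.1274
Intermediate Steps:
K(c, M) = -37 (K(c, M) = -4 - 33 = -37)
D(X) = -37/857 - 218/(354 + 2*X) (D(X) = -218/((354 + X) + X) - 37/857 = -218/(354 + 2*X) - 37*1/857 = -218/(354 + 2*X) - 37/857 = -37/857 - 218/(354 + 2*X))
(-2948346 + D(-628))/(-6*(-1046 - 317) - 1394068) = (-2948346 + (-99962 - 37*(-628))/(857*(177 - 628)))/(-6*(-1046 - 317) - 1394068) = (-2948346 + (1/857)*(-99962 + 23236)/(-451))/(-6*(-1363) - 1394068) = (-2948346 + (1/857)*(-1/451)*(-76726))/(8178 - 1394068) = (-2948346 + 76726/386507)/(-1385890) = -1139556290696/386507*(-1/1385890) = 569778145348/267828093115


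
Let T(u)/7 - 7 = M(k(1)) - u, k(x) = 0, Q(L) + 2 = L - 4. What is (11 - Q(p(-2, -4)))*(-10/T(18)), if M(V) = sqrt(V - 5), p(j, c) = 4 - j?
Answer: 605/441 + 55*I*sqrt(5)/441 ≈ 1.3719 + 0.27887*I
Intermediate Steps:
Q(L) = -6 + L (Q(L) = -2 + (L - 4) = -2 + (-4 + L) = -6 + L)
M(V) = sqrt(-5 + V)
T(u) = 49 - 7*u + 7*I*sqrt(5) (T(u) = 49 + 7*(sqrt(-5 + 0) - u) = 49 + 7*(sqrt(-5) - u) = 49 + 7*(I*sqrt(5) - u) = 49 + 7*(-u + I*sqrt(5)) = 49 + (-7*u + 7*I*sqrt(5)) = 49 - 7*u + 7*I*sqrt(5))
(11 - Q(p(-2, -4)))*(-10/T(18)) = (11 - (-6 + (4 - 1*(-2))))*(-10/(49 - 7*18 + 7*I*sqrt(5))) = (11 - (-6 + (4 + 2)))*(-10/(49 - 126 + 7*I*sqrt(5))) = (11 - (-6 + 6))*(-10/(-77 + 7*I*sqrt(5))) = (11 - 1*0)*(-10/(-77 + 7*I*sqrt(5))) = (11 + 0)*(-10/(-77 + 7*I*sqrt(5))) = 11*(-10/(-77 + 7*I*sqrt(5))) = -110/(-77 + 7*I*sqrt(5))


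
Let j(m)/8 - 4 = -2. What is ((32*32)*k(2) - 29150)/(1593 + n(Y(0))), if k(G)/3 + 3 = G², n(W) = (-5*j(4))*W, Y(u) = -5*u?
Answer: -442/27 ≈ -16.370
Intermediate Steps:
j(m) = 16 (j(m) = 32 + 8*(-2) = 32 - 16 = 16)
n(W) = -80*W (n(W) = (-5*16)*W = -80*W)
k(G) = -9 + 3*G²
((32*32)*k(2) - 29150)/(1593 + n(Y(0))) = ((32*32)*(-9 + 3*2²) - 29150)/(1593 - (-400)*0) = (1024*(-9 + 3*4) - 29150)/(1593 - 80*0) = (1024*(-9 + 12) - 29150)/(1593 + 0) = (1024*3 - 29150)/1593 = (3072 - 29150)*(1/1593) = -26078*1/1593 = -442/27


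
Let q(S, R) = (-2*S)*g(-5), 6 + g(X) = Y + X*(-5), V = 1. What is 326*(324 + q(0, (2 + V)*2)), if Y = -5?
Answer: 105624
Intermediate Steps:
g(X) = -11 - 5*X (g(X) = -6 + (-5 + X*(-5)) = -6 + (-5 - 5*X) = -11 - 5*X)
q(S, R) = -28*S (q(S, R) = (-2*S)*(-11 - 5*(-5)) = (-2*S)*(-11 + 25) = -2*S*14 = -28*S)
326*(324 + q(0, (2 + V)*2)) = 326*(324 - 28*0) = 326*(324 + 0) = 326*324 = 105624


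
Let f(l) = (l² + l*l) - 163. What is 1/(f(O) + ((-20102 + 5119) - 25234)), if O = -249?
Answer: 1/83622 ≈ 1.1959e-5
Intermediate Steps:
f(l) = -163 + 2*l² (f(l) = (l² + l²) - 163 = 2*l² - 163 = -163 + 2*l²)
1/(f(O) + ((-20102 + 5119) - 25234)) = 1/((-163 + 2*(-249)²) + ((-20102 + 5119) - 25234)) = 1/((-163 + 2*62001) + (-14983 - 25234)) = 1/((-163 + 124002) - 40217) = 1/(123839 - 40217) = 1/83622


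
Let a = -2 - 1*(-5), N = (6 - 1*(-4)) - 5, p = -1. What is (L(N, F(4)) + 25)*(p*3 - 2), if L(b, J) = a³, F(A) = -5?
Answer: -260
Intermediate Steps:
N = 5 (N = (6 + 4) - 5 = 10 - 5 = 5)
a = 3 (a = -2 + 5 = 3)
L(b, J) = 27 (L(b, J) = 3³ = 27)
(L(N, F(4)) + 25)*(p*3 - 2) = (27 + 25)*(-1*3 - 2) = 52*(-3 - 2) = 52*(-5) = -260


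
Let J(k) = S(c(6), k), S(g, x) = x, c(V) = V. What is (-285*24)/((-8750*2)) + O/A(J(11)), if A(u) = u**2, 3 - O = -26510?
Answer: 23240257/105875 ≈ 219.51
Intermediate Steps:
O = 26513 (O = 3 - 1*(-26510) = 3 + 26510 = 26513)
J(k) = k
(-285*24)/((-8750*2)) + O/A(J(11)) = (-285*24)/((-8750*2)) + 26513/(11**2) = -6840/(-17500) + 26513/121 = -6840*(-1/17500) + 26513*(1/121) = 342/875 + 26513/121 = 23240257/105875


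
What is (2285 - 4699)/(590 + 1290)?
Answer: -1207/940 ≈ -1.2840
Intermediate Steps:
(2285 - 4699)/(590 + 1290) = -2414/1880 = -2414*1/1880 = -1207/940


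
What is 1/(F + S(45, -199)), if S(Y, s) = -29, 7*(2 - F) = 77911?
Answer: -7/78100 ≈ -8.9629e-5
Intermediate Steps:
F = -77897/7 (F = 2 - ⅐*77911 = 2 - 77911/7 = -77897/7 ≈ -11128.)
1/(F + S(45, -199)) = 1/(-77897/7 - 29) = 1/(-78100/7) = -7/78100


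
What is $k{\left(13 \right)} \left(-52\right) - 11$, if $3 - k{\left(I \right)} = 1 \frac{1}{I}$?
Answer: $-163$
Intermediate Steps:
$k{\left(I \right)} = 3 - \frac{1}{I}$ ($k{\left(I \right)} = 3 - 1 \frac{1}{I} = 3 - \frac{1}{I}$)
$k{\left(13 \right)} \left(-52\right) - 11 = \left(3 - \frac{1}{13}\right) \left(-52\right) - 11 = \frac{38}{13} \left(-52\right) - 11 = -152 - 11 = -163$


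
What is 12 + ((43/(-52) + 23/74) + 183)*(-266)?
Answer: -46684623/962 ≈ -48529.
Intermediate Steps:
12 + ((43/(-52) + 23/74) + 183)*(-266) = 12 + ((43*(-1/52) + 23*(1/74)) + 183)*(-266) = 12 + ((-43/52 + 23/74) + 183)*(-266) = 12 + (-993/1924 + 183)*(-266) = 12 + (351099/1924)*(-266) = 12 - 46696167/962 = -46684623/962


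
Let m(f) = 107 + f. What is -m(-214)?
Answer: 107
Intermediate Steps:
-m(-214) = -(107 - 214) = -1*(-107) = 107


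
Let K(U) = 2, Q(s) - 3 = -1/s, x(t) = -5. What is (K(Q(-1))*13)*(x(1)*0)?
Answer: 0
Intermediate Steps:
Q(s) = 3 - 1/s
(K(Q(-1))*13)*(x(1)*0) = (2*13)*(-5*0) = 26*0 = 0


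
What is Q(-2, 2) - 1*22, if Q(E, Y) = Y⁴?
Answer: -6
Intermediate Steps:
Q(-2, 2) - 1*22 = 2⁴ - 1*22 = 16 - 22 = -6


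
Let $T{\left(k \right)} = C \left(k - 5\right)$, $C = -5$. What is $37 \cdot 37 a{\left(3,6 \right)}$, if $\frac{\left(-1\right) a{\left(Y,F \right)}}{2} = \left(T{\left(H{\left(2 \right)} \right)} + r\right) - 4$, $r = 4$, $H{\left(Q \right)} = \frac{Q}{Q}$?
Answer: $-54760$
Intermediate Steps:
$H{\left(Q \right)} = 1$
$T{\left(k \right)} = 25 - 5 k$ ($T{\left(k \right)} = - 5 \left(k - 5\right) = - 5 \left(-5 + k\right) = 25 - 5 k$)
$a{\left(Y,F \right)} = -40$ ($a{\left(Y,F \right)} = - 2 \left(\left(\left(25 - 5\right) + 4\right) - 4\right) = - 2 \left(\left(20 + 4\right) - 4\right) = - 2 \left(24 - 4\right) = \left(-2\right) 20 = -40$)
$37 \cdot 37 a{\left(3,6 \right)} = 37 \cdot 37 \left(-40\right) = 1369 \left(-40\right) = -54760$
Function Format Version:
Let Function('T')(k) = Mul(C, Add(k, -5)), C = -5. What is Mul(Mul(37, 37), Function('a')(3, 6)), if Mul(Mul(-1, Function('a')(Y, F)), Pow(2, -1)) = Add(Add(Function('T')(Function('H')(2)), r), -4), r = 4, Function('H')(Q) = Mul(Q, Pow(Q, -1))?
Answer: -54760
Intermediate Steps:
Function('H')(Q) = 1
Function('T')(k) = Add(25, Mul(-5, k)) (Function('T')(k) = Mul(-5, Add(k, -5)) = Mul(-5, Add(-5, k)) = Add(25, Mul(-5, k)))
Function('a')(Y, F) = -40 (Function('a')(Y, F) = Mul(-2, Add(Add(Add(25, Mul(-5, 1)), 4), -4)) = Mul(-2, Add(Add(Add(25, -5), 4), -4)) = Mul(-2, Add(Add(20, 4), -4)) = Mul(-2, Add(24, -4)) = Mul(-2, 20) = -40)
Mul(Mul(37, 37), Function('a')(3, 6)) = Mul(Mul(37, 37), -40) = Mul(1369, -40) = -54760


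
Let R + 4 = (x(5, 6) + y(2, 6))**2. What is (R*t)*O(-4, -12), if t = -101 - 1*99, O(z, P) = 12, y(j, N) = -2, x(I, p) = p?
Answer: -28800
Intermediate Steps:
t = -200 (t = -101 - 99 = -200)
R = 12 (R = -4 + (6 - 2)**2 = -4 + 4**2 = -4 + 16 = 12)
(R*t)*O(-4, -12) = (12*(-200))*12 = -2400*12 = -28800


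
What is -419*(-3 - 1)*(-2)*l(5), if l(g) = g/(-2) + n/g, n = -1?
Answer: 45252/5 ≈ 9050.4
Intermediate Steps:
l(g) = -1/g - g/2 (l(g) = g/(-2) - 1/g = g*(-½) - 1/g = -g/2 - 1/g = -1/g - g/2)
-419*(-3 - 1)*(-2)*l(5) = -419*(-3 - 1)*(-2)*(-1/5 - ½*5) = -419*(-4*(-2))*(-1*⅕ - 5/2) = -3352*(-⅕ - 5/2) = -3352*(-27)/10 = -419*(-108/5) = 45252/5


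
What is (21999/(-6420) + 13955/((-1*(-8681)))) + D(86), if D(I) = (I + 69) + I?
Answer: 4443344867/18577340 ≈ 239.18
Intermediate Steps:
D(I) = 69 + 2*I (D(I) = (69 + I) + I = 69 + 2*I)
(21999/(-6420) + 13955/((-1*(-8681)))) + D(86) = (21999/(-6420) + 13955/((-1*(-8681)))) + (69 + 2*86) = (21999*(-1/6420) + 13955/8681) + (69 + 172) = (-7333/2140 + 13955*(1/8681)) + 241 = (-7333/2140 + 13955/8681) + 241 = -33794073/18577340 + 241 = 4443344867/18577340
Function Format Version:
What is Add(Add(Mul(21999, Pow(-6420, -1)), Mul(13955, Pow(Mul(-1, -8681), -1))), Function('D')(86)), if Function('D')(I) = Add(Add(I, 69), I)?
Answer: Rational(4443344867, 18577340) ≈ 239.18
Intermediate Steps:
Function('D')(I) = Add(69, Mul(2, I)) (Function('D')(I) = Add(Add(69, I), I) = Add(69, Mul(2, I)))
Add(Add(Mul(21999, Pow(-6420, -1)), Mul(13955, Pow(Mul(-1, -8681), -1))), Function('D')(86)) = Add(Add(Mul(21999, Pow(-6420, -1)), Mul(13955, Pow(Mul(-1, -8681), -1))), Add(69, Mul(2, 86))) = Add(Add(Mul(21999, Rational(-1, 6420)), Mul(13955, Pow(8681, -1))), Add(69, 172)) = Add(Add(Rational(-7333, 2140), Mul(13955, Rational(1, 8681))), 241) = Add(Add(Rational(-7333, 2140), Rational(13955, 8681)), 241) = Add(Rational(-33794073, 18577340), 241) = Rational(4443344867, 18577340)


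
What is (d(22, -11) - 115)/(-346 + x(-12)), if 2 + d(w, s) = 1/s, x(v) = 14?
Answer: 322/913 ≈ 0.35268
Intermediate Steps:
d(w, s) = -2 + 1/s
(d(22, -11) - 115)/(-346 + x(-12)) = ((-2 + 1/(-11)) - 115)/(-346 + 14) = ((-2 - 1/11) - 115)/(-332) = (-23/11 - 115)*(-1/332) = -1288/11*(-1/332) = 322/913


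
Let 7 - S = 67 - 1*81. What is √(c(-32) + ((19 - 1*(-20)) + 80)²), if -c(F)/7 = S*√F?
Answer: 7*√(289 - 12*I*√2) ≈ 119.05 - 3.4924*I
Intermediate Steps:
S = 21 (S = 7 - (67 - 1*81) = 7 - (67 - 81) = 7 - 1*(-14) = 7 + 14 = 21)
c(F) = -147*√F
√(c(-32) + ((19 - 1*(-20)) + 80)²) = √(-588*I*√2 + ((19 - 1*(-20)) + 80)²) = √(-588*I*√2 + ((19 + 20) + 80)²) = √(-588*I*√2 + (39 + 80)²) = √(-588*I*√2 + 119²) = √(-588*I*√2 + 14161) = √(14161 - 588*I*√2)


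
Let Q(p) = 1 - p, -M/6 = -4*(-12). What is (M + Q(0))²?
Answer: 82369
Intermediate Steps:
M = -288 (M = -(-24)*(-12) = -6*48 = -288)
(M + Q(0))² = (-288 + (1 - 1*0))² = (-288 + (1 + 0))² = (-288 + 1)² = (-287)² = 82369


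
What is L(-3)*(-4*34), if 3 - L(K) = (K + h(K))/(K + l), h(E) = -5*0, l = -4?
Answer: -2448/7 ≈ -349.71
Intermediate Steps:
h(E) = 0
L(K) = 3 - K/(-4 + K) (L(K) = 3 - (K + 0)/(K - 4) = 3 - K/(-4 + K))
L(-3)*(-4*34) = (2*(-6 - 3)/(-4 - 3))*(-4*34) = (2*(-9)/(-7))*(-136) = (2*(-⅐)*(-9))*(-136) = (18/7)*(-136) = -2448/7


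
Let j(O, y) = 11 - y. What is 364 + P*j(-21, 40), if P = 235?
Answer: -6451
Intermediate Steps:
364 + P*j(-21, 40) = 364 + 235*(11 - 1*40) = 364 + 235*(11 - 40) = 364 + 235*(-29) = 364 - 6815 = -6451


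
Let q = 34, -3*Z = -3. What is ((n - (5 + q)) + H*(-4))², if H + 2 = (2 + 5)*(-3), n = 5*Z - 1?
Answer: 3249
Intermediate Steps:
Z = 1 (Z = -⅓*(-3) = 1)
n = 4 (n = 5*1 - 1 = 5 - 1 = 4)
H = -23 (H = -2 + (2 + 5)*(-3) = -2 + 7*(-3) = -2 - 21 = -23)
((n - (5 + q)) + H*(-4))² = ((4 - (5 + 34)) - 23*(-4))² = ((4 - 1*39) + 92)² = ((4 - 39) + 92)² = (-35 + 92)² = 57² = 3249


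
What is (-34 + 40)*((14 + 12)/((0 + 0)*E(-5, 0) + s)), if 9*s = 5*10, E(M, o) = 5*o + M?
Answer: 702/25 ≈ 28.080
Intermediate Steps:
E(M, o) = M + 5*o
s = 50/9 (s = (5*10)/9 = (1/9)*50 = 50/9 ≈ 5.5556)
(-34 + 40)*((14 + 12)/((0 + 0)*E(-5, 0) + s)) = (-34 + 40)*((14 + 12)/((0 + 0)*(-5 + 5*0) + 50/9)) = 6*(26/(0*(-5 + 0) + 50/9)) = 6*(26/(0*(-5) + 50/9)) = 6*(26/(0 + 50/9)) = 6*(26/(50/9)) = 6*(26*(9/50)) = 6*(117/25) = 702/25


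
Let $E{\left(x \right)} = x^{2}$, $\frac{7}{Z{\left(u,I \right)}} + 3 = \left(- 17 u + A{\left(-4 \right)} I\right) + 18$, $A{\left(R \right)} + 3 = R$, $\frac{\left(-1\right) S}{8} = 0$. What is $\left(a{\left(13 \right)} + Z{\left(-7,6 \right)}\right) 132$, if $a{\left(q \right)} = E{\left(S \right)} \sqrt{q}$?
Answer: $\frac{231}{23} \approx 10.043$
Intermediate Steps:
$S = 0$ ($S = \left(-8\right) 0 = 0$)
$A{\left(R \right)} = -3 + R$
$Z{\left(u,I \right)} = \frac{7}{15 - 17 u - 7 I}$ ($Z{\left(u,I \right)} = \frac{7}{-3 + \left(\left(- 17 u + \left(-3 - 4\right) I\right) + 18\right)} = \frac{7}{-3 - \left(-18 + 7 I + 17 u\right)} = \frac{7}{15 - 17 u - 7 I}$)
$a{\left(q \right)} = 0$ ($a{\left(q \right)} = 0^{2} \sqrt{q} = 0 \sqrt{q} = 0$)
$\left(a{\left(13 \right)} + Z{\left(-7,6 \right)}\right) 132 = \left(0 - \frac{7}{-15 + 7 \cdot 6 + 17 \left(-7\right)}\right) 132 = \left(0 - \frac{7}{-15 + 42 - 119}\right) 132 = \left(0 - \frac{7}{-92}\right) 132 = \left(0 - - \frac{7}{92}\right) 132 = \left(0 + \frac{7}{92}\right) 132 = \frac{7}{92} \cdot 132 = \frac{231}{23}$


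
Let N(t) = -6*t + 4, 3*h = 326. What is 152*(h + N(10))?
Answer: 24016/3 ≈ 8005.3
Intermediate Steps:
h = 326/3 (h = (1/3)*326 = 326/3 ≈ 108.67)
N(t) = 4 - 6*t
152*(h + N(10)) = 152*(326/3 + (4 - 6*10)) = 152*(326/3 + (4 - 60)) = 152*(326/3 - 56) = 152*(158/3) = 24016/3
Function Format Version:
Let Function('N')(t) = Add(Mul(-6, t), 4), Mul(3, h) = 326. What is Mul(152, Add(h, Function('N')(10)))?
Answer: Rational(24016, 3) ≈ 8005.3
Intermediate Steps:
h = Rational(326, 3) (h = Mul(Rational(1, 3), 326) = Rational(326, 3) ≈ 108.67)
Function('N')(t) = Add(4, Mul(-6, t))
Mul(152, Add(h, Function('N')(10))) = Mul(152, Add(Rational(326, 3), Add(4, Mul(-6, 10)))) = Mul(152, Add(Rational(326, 3), Add(4, -60))) = Mul(152, Add(Rational(326, 3), -56)) = Mul(152, Rational(158, 3)) = Rational(24016, 3)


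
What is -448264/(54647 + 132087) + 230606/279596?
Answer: -20567710135/13052519866 ≈ -1.5758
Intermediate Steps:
-448264/(54647 + 132087) + 230606/279596 = -448264/186734 + 230606*(1/279596) = -448264*1/186734 + 115303/139798 = -224132/93367 + 115303/139798 = -20567710135/13052519866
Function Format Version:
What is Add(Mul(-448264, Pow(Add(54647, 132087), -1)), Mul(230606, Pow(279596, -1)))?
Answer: Rational(-20567710135, 13052519866) ≈ -1.5758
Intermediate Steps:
Add(Mul(-448264, Pow(Add(54647, 132087), -1)), Mul(230606, Pow(279596, -1))) = Add(Mul(-448264, Pow(186734, -1)), Mul(230606, Rational(1, 279596))) = Add(Mul(-448264, Rational(1, 186734)), Rational(115303, 139798)) = Add(Rational(-224132, 93367), Rational(115303, 139798)) = Rational(-20567710135, 13052519866)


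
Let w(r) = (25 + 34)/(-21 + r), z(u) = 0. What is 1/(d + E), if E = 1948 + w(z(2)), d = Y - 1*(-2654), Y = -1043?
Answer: 21/74680 ≈ 0.00028120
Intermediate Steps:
d = 1611 (d = -1043 - 1*(-2654) = -1043 + 2654 = 1611)
w(r) = 59/(-21 + r)
E = 40849/21 (E = 1948 + 59/(-21 + 0) = 1948 + 59/(-21) = 1948 + 59*(-1/21) = 1948 - 59/21 = 40849/21 ≈ 1945.2)
1/(d + E) = 1/(1611 + 40849/21) = 1/(74680/21) = 21/74680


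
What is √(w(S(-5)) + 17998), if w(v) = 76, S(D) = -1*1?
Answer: √18074 ≈ 134.44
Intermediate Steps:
S(D) = -1
√(w(S(-5)) + 17998) = √(76 + 17998) = √18074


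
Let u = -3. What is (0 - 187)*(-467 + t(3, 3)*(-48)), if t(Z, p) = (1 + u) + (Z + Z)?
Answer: 123233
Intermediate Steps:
t(Z, p) = -2 + 2*Z (t(Z, p) = (1 - 3) + (Z + Z) = -2 + 2*Z)
(0 - 187)*(-467 + t(3, 3)*(-48)) = (0 - 187)*(-467 + (-2 + 2*3)*(-48)) = -187*(-467 + (-2 + 6)*(-48)) = -187*(-467 + 4*(-48)) = -187*(-467 - 192) = -187*(-659) = 123233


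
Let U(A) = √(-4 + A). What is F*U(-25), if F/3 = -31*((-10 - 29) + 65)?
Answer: -2418*I*√29 ≈ -13021.0*I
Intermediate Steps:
F = -2418 (F = 3*(-31*((-10 - 29) + 65)) = 3*(-31*(-39 + 65)) = 3*(-31*26) = 3*(-806) = -2418)
F*U(-25) = -2418*√(-4 - 25) = -2418*I*√29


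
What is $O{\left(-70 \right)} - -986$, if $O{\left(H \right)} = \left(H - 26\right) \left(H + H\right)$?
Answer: $14426$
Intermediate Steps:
$O{\left(H \right)} = 2 H \left(-26 + H\right)$ ($O{\left(H \right)} = \left(-26 + H\right) 2 H = 2 H \left(-26 + H\right)$)
$O{\left(-70 \right)} - -986 = 2 \left(-70\right) \left(-26 - 70\right) - -986 = 2 \left(-70\right) \left(-96\right) + 986 = 13440 + 986 = 14426$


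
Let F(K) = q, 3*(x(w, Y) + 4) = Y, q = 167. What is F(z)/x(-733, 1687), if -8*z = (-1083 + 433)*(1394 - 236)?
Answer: 501/1675 ≈ 0.29910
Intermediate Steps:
z = 188175/2 (z = -(-1083 + 433)*(1394 - 236)/8 = -(-325)*1158/4 = -1/8*(-752700) = 188175/2 ≈ 94088.)
x(w, Y) = -4 + Y/3
F(K) = 167
F(z)/x(-733, 1687) = 167/(-4 + (1/3)*1687) = 167/(-4 + 1687/3) = 167/(1675/3) = 167*(3/1675) = 501/1675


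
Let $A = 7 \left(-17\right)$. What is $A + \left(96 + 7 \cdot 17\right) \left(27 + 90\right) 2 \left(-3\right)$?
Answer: $-151049$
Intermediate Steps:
$A = -119$
$A + \left(96 + 7 \cdot 17\right) \left(27 + 90\right) 2 \left(-3\right) = -119 + \left(96 + 7 \cdot 17\right) \left(27 + 90\right) 2 \left(-3\right) = -119 + \left(96 + 119\right) 117 \left(-6\right) = -119 + 215 \cdot 117 \left(-6\right) = -119 + 25155 \left(-6\right) = -119 - 150930 = -151049$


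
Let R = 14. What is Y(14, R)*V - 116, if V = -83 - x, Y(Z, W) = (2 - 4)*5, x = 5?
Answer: 764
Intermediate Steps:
Y(Z, W) = -10 (Y(Z, W) = -2*5 = -10)
V = -88 (V = -83 - 1*5 = -83 - 5 = -88)
Y(14, R)*V - 116 = -10*(-88) - 116 = 880 - 116 = 764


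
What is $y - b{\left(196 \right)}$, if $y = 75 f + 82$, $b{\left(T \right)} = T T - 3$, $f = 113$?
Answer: $-29856$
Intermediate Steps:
$b{\left(T \right)} = -3 + T^{2}$ ($b{\left(T \right)} = T^{2} - 3 = -3 + T^{2}$)
$y = 8557$ ($y = 75 \cdot 113 + 82 = 8475 + 82 = 8557$)
$y - b{\left(196 \right)} = 8557 - \left(-3 + 196^{2}\right) = 8557 - \left(-3 + 38416\right) = 8557 - 38413 = -29856$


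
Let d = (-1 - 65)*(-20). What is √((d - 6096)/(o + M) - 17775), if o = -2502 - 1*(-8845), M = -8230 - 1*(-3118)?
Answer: 7*I*√549824919/1231 ≈ 133.34*I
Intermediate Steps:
M = -5112 (M = -8230 + 3118 = -5112)
o = 6343 (o = -2502 + 8845 = 6343)
d = 1320 (d = -66*(-20) = 1320)
√((d - 6096)/(o + M) - 17775) = √((1320 - 6096)/(6343 - 5112) - 17775) = √(-4776/1231 - 17775) = √(-21885801/1231) = 7*I*√549824919/1231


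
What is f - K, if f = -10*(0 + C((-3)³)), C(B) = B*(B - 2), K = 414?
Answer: -8244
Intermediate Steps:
C(B) = B*(-2 + B)
f = -7830 (f = -10*(0 + (-3)³*(-2 + (-3)³)) = -10*(0 - 27*(-2 - 27)) = -10*(0 - 27*(-29)) = -10*(0 + 783) = -10*783 = -7830)
f - K = -7830 - 1*414 = -7830 - 414 = -8244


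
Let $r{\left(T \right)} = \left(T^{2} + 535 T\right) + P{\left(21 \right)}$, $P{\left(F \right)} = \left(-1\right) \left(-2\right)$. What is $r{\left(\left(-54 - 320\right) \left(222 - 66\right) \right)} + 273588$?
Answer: $3373081886$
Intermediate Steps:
$P{\left(F \right)} = 2$
$r{\left(T \right)} = 2 + T^{2} + 535 T$ ($r{\left(T \right)} = \left(T^{2} + 535 T\right) + 2 = 2 + T^{2} + 535 T$)
$r{\left(\left(-54 - 320\right) \left(222 - 66\right) \right)} + 273588 = \left(2 + \left(\left(-54 - 320\right) \left(222 - 66\right)\right)^{2} + 535 \left(-54 - 320\right) \left(222 - 66\right)\right) + 273588 = \left(2 + \left(\left(-374\right) 156\right)^{2} + 535 \left(\left(-374\right) 156\right)\right) + 273588 = \left(2 + \left(-58344\right)^{2} + 535 \left(-58344\right)\right) + 273588 = \left(2 + 3404022336 - 31214040\right) + 273588 = 3372808298 + 273588 = 3373081886$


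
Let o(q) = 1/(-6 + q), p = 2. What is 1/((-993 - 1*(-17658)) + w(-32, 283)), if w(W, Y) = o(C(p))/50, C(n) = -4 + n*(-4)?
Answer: 900/14998499 ≈ 6.0006e-5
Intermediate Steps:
C(n) = -4 - 4*n
w(W, Y) = -1/900 (w(W, Y) = 1/(-6 + (-4 - 4*2)*50) = (1/50)/(-6 + (-4 - 8)) = (1/50)/(-6 - 12) = (1/50)/(-18) = -1/18*1/50 = -1/900)
1/((-993 - 1*(-17658)) + w(-32, 283)) = 1/((-993 - 1*(-17658)) - 1/900) = 1/((-993 + 17658) - 1/900) = 1/(16665 - 1/900) = 1/(14998499/900) = 900/14998499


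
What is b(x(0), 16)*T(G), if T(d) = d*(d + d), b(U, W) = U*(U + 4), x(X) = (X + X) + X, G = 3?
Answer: 0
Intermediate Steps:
x(X) = 3*X (x(X) = 2*X + X = 3*X)
b(U, W) = U*(4 + U)
T(d) = 2*d² (T(d) = d*(2*d) = 2*d²)
b(x(0), 16)*T(G) = ((3*0)*(4 + 3*0))*(2*3²) = (0*(4 + 0))*(2*9) = (0*4)*18 = 0*18 = 0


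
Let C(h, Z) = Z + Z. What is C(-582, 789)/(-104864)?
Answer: -789/52432 ≈ -0.015048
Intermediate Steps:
C(h, Z) = 2*Z
C(-582, 789)/(-104864) = (2*789)/(-104864) = 1578*(-1/104864) = -789/52432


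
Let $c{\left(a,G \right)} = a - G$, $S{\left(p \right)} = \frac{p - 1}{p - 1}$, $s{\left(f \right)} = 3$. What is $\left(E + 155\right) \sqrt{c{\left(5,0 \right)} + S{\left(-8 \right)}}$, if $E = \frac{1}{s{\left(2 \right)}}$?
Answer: $\frac{466 \sqrt{6}}{3} \approx 380.49$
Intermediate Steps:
$S{\left(p \right)} = 1$ ($S{\left(p \right)} = \frac{-1 + p}{-1 + p} = 1$)
$E = \frac{1}{3} \approx 0.33333$
$\left(E + 155\right) \sqrt{c{\left(5,0 \right)} + S{\left(-8 \right)}} = \left(\frac{1}{3} + 155\right) \sqrt{\left(5 - 0\right) + 1} = \frac{466 \sqrt{\left(5 + 0\right) + 1}}{3} = \frac{466 \sqrt{5 + 1}}{3} = \frac{466 \sqrt{6}}{3}$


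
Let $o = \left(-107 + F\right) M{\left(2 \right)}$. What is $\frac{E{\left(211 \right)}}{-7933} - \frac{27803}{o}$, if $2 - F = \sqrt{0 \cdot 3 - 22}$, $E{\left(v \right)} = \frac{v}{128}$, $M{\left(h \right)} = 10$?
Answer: $\frac{296431920539}{11217388928} - \frac{27803 i \sqrt{22}}{110470} \approx 26.426 - 1.1805 i$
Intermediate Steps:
$E{\left(v \right)} = \frac{v}{128}$ ($E{\left(v \right)} = v \frac{1}{128} = \frac{v}{128}$)
$F = 2 - i \sqrt{22}$ ($F = 2 - \sqrt{0 \cdot 3 - 22} = 2 - \sqrt{0 - 22} = 2 - \sqrt{-22} = 2 - i \sqrt{22} \approx 2.0 - 4.6904 i$)
$o = -1050 - 10 i \sqrt{22}$ ($o = \left(-107 + \left(2 - i \sqrt{22}\right)\right) 10 = \left(-105 - i \sqrt{22}\right) 10 = -1050 - 10 i \sqrt{22} \approx -1050.0 - 46.904 i$)
$\frac{E{\left(211 \right)}}{-7933} - \frac{27803}{o} = \frac{\frac{1}{128} \cdot 211}{-7933} - \frac{27803}{-1050 - 10 i \sqrt{22}} = \frac{211}{128} \left(- \frac{1}{7933}\right) - \frac{27803}{-1050 - 10 i \sqrt{22}} = - \frac{211}{1015424} - \frac{27803}{-1050 - 10 i \sqrt{22}}$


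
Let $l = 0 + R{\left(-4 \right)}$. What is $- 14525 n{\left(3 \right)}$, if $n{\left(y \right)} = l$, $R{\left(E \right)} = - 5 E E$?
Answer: $1162000$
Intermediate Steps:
$R{\left(E \right)} = - 5 E^{2}$
$l = -80$ ($l = 0 - 5 \left(-4\right)^{2} = 0 - 80 = -80$)
$n{\left(y \right)} = -80$
$- 14525 n{\left(3 \right)} = \left(-14525\right) \left(-80\right) = 1162000$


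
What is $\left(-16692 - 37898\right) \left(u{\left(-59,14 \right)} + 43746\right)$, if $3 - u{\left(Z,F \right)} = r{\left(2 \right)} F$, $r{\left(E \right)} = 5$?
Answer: $-2384436610$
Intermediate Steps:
$u{\left(Z,F \right)} = 3 - 5 F$
$\left(-16692 - 37898\right) \left(u{\left(-59,14 \right)} + 43746\right) = \left(-16692 - 37898\right) \left(\left(3 - 70\right) + 43746\right) = - 54590 \left(\left(3 - 70\right) + 43746\right) = - 54590 \left(-67 + 43746\right) = \left(-54590\right) 43679 = -2384436610$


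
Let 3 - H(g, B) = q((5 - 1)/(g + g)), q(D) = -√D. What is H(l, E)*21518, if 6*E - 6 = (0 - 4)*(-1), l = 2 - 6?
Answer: 64554 + 10759*I*√2 ≈ 64554.0 + 15216.0*I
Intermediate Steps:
l = -4
E = 5/3 (E = 1 + ((0 - 4)*(-1))/6 = 1 + (-4*(-1))/6 = 1 + (⅙)*4 = 1 + ⅔ = 5/3 ≈ 1.6667)
H(g, B) = 3 + √2*√(1/g) (H(g, B) = 3 - (-1)*√((5 - 1)/(g + g)) = 3 - (-1)*√(4/((2*g))) = 3 - (-1)*√(4*(1/(2*g))) = 3 - (-1)*√(2/g) = 3 - (-1)*√2*√(1/g) = 3 + √2*√(1/g))
H(l, E)*21518 = (3 + √2*√(1/(-4)))*21518 = (3 + √2*√(-¼))*21518 = (3 + √2*(I/2))*21518 = (3 + I*√2/2)*21518 = 64554 + 10759*I*√2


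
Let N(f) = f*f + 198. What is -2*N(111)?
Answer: -25038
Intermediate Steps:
N(f) = 198 + f² (N(f) = f² + 198 = 198 + f²)
-2*N(111) = -2*(198 + 111²) = -2*(198 + 12321) = -2*12519 = -25038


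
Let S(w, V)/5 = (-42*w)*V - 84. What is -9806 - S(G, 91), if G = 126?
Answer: 2398474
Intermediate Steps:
S(w, V) = -420 - 210*V*w (S(w, V) = 5*((-42*w)*V - 84) = 5*(-42*V*w - 84) = 5*(-84 - 42*V*w) = -420 - 210*V*w)
-9806 - S(G, 91) = -9806 - (-420 - 210*91*126) = -9806 - (-420 - 2407860) = -9806 - 1*(-2408280) = -9806 + 2408280 = 2398474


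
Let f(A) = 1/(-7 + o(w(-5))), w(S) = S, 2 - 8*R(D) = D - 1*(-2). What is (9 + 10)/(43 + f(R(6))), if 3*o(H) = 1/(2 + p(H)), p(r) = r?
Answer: 1216/2743 ≈ 0.44331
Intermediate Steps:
R(D) = -D/8 (R(D) = ¼ - (D - 1*(-2))/8 = ¼ - (D + 2)/8 = ¼ - (2 + D)/8 = ¼ + (-¼ - D/8) = -D/8)
o(H) = 1/(3*(2 + H))
f(A) = -9/64 (f(A) = 1/(-7 + 1/(3*(2 - 5))) = 1/(-7 + (⅓)/(-3)) = 1/(-7 + (⅓)*(-⅓)) = 1/(-7 - ⅑) = 1/(-64/9) = -9/64)
(9 + 10)/(43 + f(R(6))) = (9 + 10)/(43 - 9/64) = 19/(2743/64) = (64/2743)*19 = 1216/2743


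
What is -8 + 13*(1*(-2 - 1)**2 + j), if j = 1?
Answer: 122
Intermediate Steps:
-8 + 13*(1*(-2 - 1)**2 + j) = -8 + 13*(1*(-2 - 1)**2 + 1) = -8 + 13*(1*(-3)**2 + 1) = -8 + 13*(1*9 + 1) = -8 + 13*(9 + 1) = -8 + 13*10 = -8 + 130 = 122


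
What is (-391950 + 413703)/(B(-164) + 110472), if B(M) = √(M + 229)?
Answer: 2403097416/12204062719 - 21753*√65/12204062719 ≈ 0.19690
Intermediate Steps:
B(M) = √(229 + M)
(-391950 + 413703)/(B(-164) + 110472) = (-391950 + 413703)/(√(229 - 164) + 110472) = 21753/(√65 + 110472) = 21753/(110472 + √65)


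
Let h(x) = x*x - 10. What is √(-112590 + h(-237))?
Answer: I*√56431 ≈ 237.55*I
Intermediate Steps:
h(x) = -10 + x² (h(x) = x² - 10 = -10 + x²)
√(-112590 + h(-237)) = √(-112590 + (-10 + (-237)²)) = √(-112590 + (-10 + 56169)) = √(-112590 + 56159) = √(-56431) = I*√56431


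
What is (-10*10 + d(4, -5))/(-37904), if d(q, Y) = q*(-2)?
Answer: 27/9476 ≈ 0.0028493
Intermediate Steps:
d(q, Y) = -2*q
(-10*10 + d(4, -5))/(-37904) = (-10*10 - 2*4)/(-37904) = (-100 - 8)*(-1/37904) = -108*(-1/37904) = 27/9476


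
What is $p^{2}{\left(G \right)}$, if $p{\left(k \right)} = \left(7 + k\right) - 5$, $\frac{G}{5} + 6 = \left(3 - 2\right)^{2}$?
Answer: $529$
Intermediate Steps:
$G = -25$ ($G = -30 + 5 \left(3 - 2\right)^{2} = -30 + 5 \cdot 1^{2} = -30 + 5 \cdot 1 = -30 + 5 = -25$)
$p{\left(k \right)} = 2 + k$
$p^{2}{\left(G \right)} = \left(2 - 25\right)^{2} = \left(-23\right)^{2} = 529$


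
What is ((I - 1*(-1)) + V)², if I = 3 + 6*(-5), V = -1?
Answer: 729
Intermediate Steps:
I = -27 (I = 3 - 30 = -27)
((I - 1*(-1)) + V)² = ((-27 - 1*(-1)) - 1)² = ((-27 + 1) - 1)² = (-26 - 1)² = (-27)² = 729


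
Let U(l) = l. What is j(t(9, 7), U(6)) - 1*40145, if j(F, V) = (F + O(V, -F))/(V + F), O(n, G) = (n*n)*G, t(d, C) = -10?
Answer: -80465/2 ≈ -40233.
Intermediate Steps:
O(n, G) = G*n² (O(n, G) = n²*G = G*n²)
j(F, V) = (F - F*V²)/(F + V) (j(F, V) = (F + (-F)*V²)/(V + F) = (F - F*V²)/(F + V))
j(t(9, 7), U(6)) - 1*40145 = -10*(1 - 1*6²)/(-10 + 6) - 1*40145 = -10*(1 - 1*36)/(-4) - 40145 = -10*(-¼)*(1 - 36) - 40145 = -10*(-¼)*(-35) - 40145 = -175/2 - 40145 = -80465/2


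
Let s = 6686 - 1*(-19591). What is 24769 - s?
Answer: -1508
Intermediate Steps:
s = 26277 (s = 6686 + 19591 = 26277)
24769 - s = 24769 - 1*26277 = 24769 - 26277 = -1508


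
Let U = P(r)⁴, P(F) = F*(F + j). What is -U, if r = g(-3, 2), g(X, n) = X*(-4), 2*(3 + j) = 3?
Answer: -252047376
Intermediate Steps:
j = -3/2 (j = -3 + (½)*3 = -3 + 3/2 = -3/2 ≈ -1.5000)
g(X, n) = -4*X
r = 12 (r = -4*(-3) = 12)
P(F) = F*(-3/2 + F) (P(F) = F*(F - 3/2) = F*(-3/2 + F))
U = 252047376 (U = ((½)*12*(-3 + 2*12))⁴ = ((½)*12*(-3 + 24))⁴ = ((½)*12*21)⁴ = 126⁴ = 252047376)
-U = -1*252047376 = -252047376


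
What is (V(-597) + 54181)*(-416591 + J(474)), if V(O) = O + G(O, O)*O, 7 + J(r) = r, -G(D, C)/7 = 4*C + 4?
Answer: 4123435966848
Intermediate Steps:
G(D, C) = -28 - 28*C (G(D, C) = -7*(4*C + 4) = -7*(4 + 4*C) = -28 - 28*C)
J(r) = -7 + r
V(O) = O + O*(-28 - 28*O) (V(O) = O + (-28 - 28*O)*O = O + O*(-28 - 28*O))
(V(-597) + 54181)*(-416591 + J(474)) = (-1*(-597)*(27 + 28*(-597)) + 54181)*(-416591 + (-7 + 474)) = (-1*(-597)*(27 - 16716) + 54181)*(-416591 + 467) = (-1*(-597)*(-16689) + 54181)*(-416124) = (-9963333 + 54181)*(-416124) = -9909152*(-416124) = 4123435966848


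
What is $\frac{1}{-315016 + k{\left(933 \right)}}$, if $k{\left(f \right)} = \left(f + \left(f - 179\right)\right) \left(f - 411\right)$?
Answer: $\frac{1}{565598} \approx 1.768 \cdot 10^{-6}$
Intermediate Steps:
$k{\left(f \right)} = \left(-411 + f\right) \left(-179 + 2 f\right)$ ($k{\left(f \right)} = \left(f + \left(-179 + f\right)\right) \left(-411 + f\right) = \left(-179 + 2 f\right) \left(-411 + f\right) = \left(-411 + f\right) \left(-179 + 2 f\right)$)
$\frac{1}{-315016 + k{\left(933 \right)}} = \frac{1}{-315016 + \left(73569 - 933933 + 2 \cdot 933^{2}\right)} = \frac{1}{-315016 + \left(73569 - 933933 + 2 \cdot 870489\right)} = \frac{1}{-315016 + \left(73569 - 933933 + 1740978\right)} = \frac{1}{-315016 + 880614} = \frac{1}{565598}$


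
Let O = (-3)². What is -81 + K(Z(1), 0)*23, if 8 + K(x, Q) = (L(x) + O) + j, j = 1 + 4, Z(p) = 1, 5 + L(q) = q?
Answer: -35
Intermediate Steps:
L(q) = -5 + q
j = 5
O = 9
K(x, Q) = 1 + x (K(x, Q) = -8 + (((-5 + x) + 9) + 5) = -8 + ((4 + x) + 5) = -8 + (9 + x) = 1 + x)
-81 + K(Z(1), 0)*23 = -81 + (1 + 1)*23 = -81 + 2*23 = -81 + 46 = -35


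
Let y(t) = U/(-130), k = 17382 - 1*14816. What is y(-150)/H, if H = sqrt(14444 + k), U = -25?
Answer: sqrt(210)/9828 ≈ 0.0014745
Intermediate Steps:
k = 2566 (k = 17382 - 14816 = 2566)
y(t) = 5/26 (y(t) = -25/(-130) = -25*(-1/130) = 5/26)
H = 9*sqrt(210) (H = sqrt(14444 + 2566) = sqrt(17010) = 9*sqrt(210) ≈ 130.42)
y(-150)/H = 5/(26*((9*sqrt(210)))) = 5*(sqrt(210)/1890)/26 = sqrt(210)/9828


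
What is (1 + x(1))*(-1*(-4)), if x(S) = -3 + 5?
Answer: 12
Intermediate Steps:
x(S) = 2
(1 + x(1))*(-1*(-4)) = (1 + 2)*(-1*(-4)) = 3*4 = 12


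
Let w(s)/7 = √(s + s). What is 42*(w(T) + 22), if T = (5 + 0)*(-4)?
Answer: 924 + 588*I*√10 ≈ 924.0 + 1859.4*I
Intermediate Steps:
T = -20 (T = 5*(-4) = -20)
w(s) = 7*√2*√s (w(s) = 7*√(s + s) = 7*√(2*s) = 7*(√2*√s) = 7*√2*√s)
42*(w(T) + 22) = 42*(7*√2*√(-20) + 22) = 42*(7*√2*(2*I*√5) + 22) = 42*(14*I*√10 + 22) = 42*(22 + 14*I*√10) = 924 + 588*I*√10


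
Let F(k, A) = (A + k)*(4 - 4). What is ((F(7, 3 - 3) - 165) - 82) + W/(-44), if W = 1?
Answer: -10869/44 ≈ -247.02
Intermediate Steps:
F(k, A) = 0 (F(k, A) = (A + k)*0 = 0)
((F(7, 3 - 3) - 165) - 82) + W/(-44) = ((0 - 165) - 82) + 1/(-44) = (-165 - 82) + 1*(-1/44) = -247 - 1/44 = -10869/44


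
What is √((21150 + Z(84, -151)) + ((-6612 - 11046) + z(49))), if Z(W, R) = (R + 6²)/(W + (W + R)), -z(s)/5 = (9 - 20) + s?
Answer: √952323/17 ≈ 57.404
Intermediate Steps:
z(s) = 55 - 5*s (z(s) = -5*((9 - 20) + s) = -5*(-11 + s) = 55 - 5*s)
Z(W, R) = (36 + R)/(R + 2*W) (Z(W, R) = (R + 36)/(W + (R + W)) = (36 + R)/(R + 2*W))
√((21150 + Z(84, -151)) + ((-6612 - 11046) + z(49))) = √((21150 + (36 - 151)/(-151 + 2*84)) + ((-6612 - 11046) + (55 - 5*49))) = √((21150 - 115/(-151 + 168)) + (-17658 + (55 - 245))) = √((21150 - 115/17) + (-17658 - 190)) = √((21150 + (1/17)*(-115)) - 17848) = √((21150 - 115/17) - 17848) = √(359435/17 - 17848) = √(56019/17) = √952323/17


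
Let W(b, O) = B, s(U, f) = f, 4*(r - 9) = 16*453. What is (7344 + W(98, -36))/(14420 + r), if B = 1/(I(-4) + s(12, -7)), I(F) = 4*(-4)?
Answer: 168911/373543 ≈ 0.45219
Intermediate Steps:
r = 1821 (r = 9 + (16*453)/4 = 9 + (¼)*7248 = 9 + 1812 = 1821)
I(F) = -16
B = -1/23 (B = 1/(-16 - 7) = 1/(-23) = -1/23 ≈ -0.043478)
W(b, O) = -1/23
(7344 + W(98, -36))/(14420 + r) = (7344 - 1/23)/(14420 + 1821) = (168911/23)/16241 = (168911/23)*(1/16241) = 168911/373543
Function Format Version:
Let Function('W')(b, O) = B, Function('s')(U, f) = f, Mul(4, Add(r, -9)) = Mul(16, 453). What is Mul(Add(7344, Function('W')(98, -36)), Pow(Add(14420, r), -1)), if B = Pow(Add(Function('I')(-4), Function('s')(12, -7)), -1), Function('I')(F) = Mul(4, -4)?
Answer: Rational(168911, 373543) ≈ 0.45219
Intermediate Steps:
r = 1821 (r = Add(9, Mul(Rational(1, 4), Mul(16, 453))) = Add(9, Mul(Rational(1, 4), 7248)) = Add(9, 1812) = 1821)
Function('I')(F) = -16
B = Rational(-1, 23) (B = Pow(Add(-16, -7), -1) = Pow(-23, -1) = Rational(-1, 23) ≈ -0.043478)
Function('W')(b, O) = Rational(-1, 23)
Mul(Add(7344, Function('W')(98, -36)), Pow(Add(14420, r), -1)) = Mul(Add(7344, Rational(-1, 23)), Pow(Add(14420, 1821), -1)) = Mul(Rational(168911, 23), Pow(16241, -1)) = Mul(Rational(168911, 23), Rational(1, 16241)) = Rational(168911, 373543)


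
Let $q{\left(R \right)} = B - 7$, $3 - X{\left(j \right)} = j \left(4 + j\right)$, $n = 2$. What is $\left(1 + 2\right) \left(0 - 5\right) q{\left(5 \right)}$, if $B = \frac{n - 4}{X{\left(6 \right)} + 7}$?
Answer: $\frac{522}{5} \approx 104.4$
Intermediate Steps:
$X{\left(j \right)} = 3 - j \left(4 + j\right)$
$B = \frac{1}{25}$ ($B = \frac{2 - 4}{\left(3 - 6^{2} - 24\right) + 7} = - \frac{2}{\left(3 - 36 - 24\right) + 7} = - \frac{2}{-57 + 7} = - \frac{2}{-50} = \left(-2\right) \left(- \frac{1}{50}\right) = \frac{1}{25} \approx 0.04$)
$q{\left(R \right)} = - \frac{174}{25}$ ($q{\left(R \right)} = \frac{1}{25} - 7 = - \frac{174}{25}$)
$\left(1 + 2\right) \left(0 - 5\right) q{\left(5 \right)} = \left(1 + 2\right) \left(0 - 5\right) \left(- \frac{174}{25}\right) = 3 \left(-5\right) \left(- \frac{174}{25}\right) = \left(-15\right) \left(- \frac{174}{25}\right) = \frac{522}{5}$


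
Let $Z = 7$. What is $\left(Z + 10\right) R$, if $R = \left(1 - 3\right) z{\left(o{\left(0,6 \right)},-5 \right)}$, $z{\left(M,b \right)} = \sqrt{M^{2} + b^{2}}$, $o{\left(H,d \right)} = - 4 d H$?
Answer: $-170$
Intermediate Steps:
$o{\left(H,d \right)} = - 4 H d$
$R = -10$ ($R = \left(1 - 3\right) \sqrt{\left(\left(-4\right) 0 \cdot 6\right)^{2} + \left(-5\right)^{2}} = - 2 \sqrt{0^{2} + 25} = - 2 \sqrt{0 + 25} = - 2 \sqrt{25} = \left(-2\right) 5 = -10$)
$\left(Z + 10\right) R = \left(7 + 10\right) \left(-10\right) = 17 \left(-10\right) = -170$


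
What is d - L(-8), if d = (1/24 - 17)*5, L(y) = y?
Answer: -1843/24 ≈ -76.792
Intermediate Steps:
d = -2035/24 (d = (1/24 - 17)*5 = -407/24*5 = -2035/24 ≈ -84.792)
d - L(-8) = -2035/24 - 1*(-8) = -2035/24 + 8 = -1843/24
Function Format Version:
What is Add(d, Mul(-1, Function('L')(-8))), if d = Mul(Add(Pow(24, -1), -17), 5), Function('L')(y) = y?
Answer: Rational(-1843, 24) ≈ -76.792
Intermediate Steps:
d = Rational(-2035, 24) (d = Mul(Add(Rational(1, 24), -17), 5) = Mul(Rational(-407, 24), 5) = Rational(-2035, 24) ≈ -84.792)
Add(d, Mul(-1, Function('L')(-8))) = Add(Rational(-2035, 24), Mul(-1, -8)) = Add(Rational(-2035, 24), 8) = Rational(-1843, 24)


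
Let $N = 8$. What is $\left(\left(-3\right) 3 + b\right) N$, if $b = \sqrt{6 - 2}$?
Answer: $-56$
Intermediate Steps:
$b = 2$ ($b = \sqrt{4} = 2$)
$\left(\left(-3\right) 3 + b\right) N = \left(\left(-3\right) 3 + 2\right) 8 = \left(-9 + 2\right) 8 = \left(-7\right) 8 = -56$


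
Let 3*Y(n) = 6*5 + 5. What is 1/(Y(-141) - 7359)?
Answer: -3/22042 ≈ -0.00013610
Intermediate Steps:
Y(n) = 35/3 (Y(n) = (6*5 + 5)/3 = (30 + 5)/3 = (1/3)*35 = 35/3)
1/(Y(-141) - 7359) = 1/(35/3 - 7359) = 1/(-22042/3) = -3/22042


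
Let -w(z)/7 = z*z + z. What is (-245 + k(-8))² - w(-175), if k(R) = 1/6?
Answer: 9831361/36 ≈ 2.7309e+5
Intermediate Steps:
k(R) = ⅙
w(z) = -7*z - 7*z² (w(z) = -7*(z*z + z) = -7*(z² + z) = -7*(z + z²) = -7*z - 7*z²)
(-245 + k(-8))² - w(-175) = (-245 + ⅙)² - (-7)*(-175)*(1 - 175) = (-1469/6)² - (-7)*(-175)*(-174) = 2157961/36 - 1*(-213150) = 2157961/36 + 213150 = 9831361/36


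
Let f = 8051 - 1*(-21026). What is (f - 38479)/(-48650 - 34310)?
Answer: 4701/41480 ≈ 0.11333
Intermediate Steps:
f = 29077 (f = 8051 + 21026 = 29077)
(f - 38479)/(-48650 - 34310) = (29077 - 38479)/(-48650 - 34310) = -9402/(-82960) = -9402*(-1/82960) = 4701/41480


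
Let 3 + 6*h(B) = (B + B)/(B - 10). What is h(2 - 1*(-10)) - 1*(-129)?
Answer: 261/2 ≈ 130.50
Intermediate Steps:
h(B) = -½ + B/(3*(-10 + B)) (h(B) = -½ + ((B + B)/(B - 10))/6 = -½ + ((2*B)/(-10 + B))/6 = -½ + (2*B/(-10 + B))/6 = -½ + B/(3*(-10 + B)))
h(2 - 1*(-10)) - 1*(-129) = (30 - (2 - 1*(-10)))/(6*(-10 + (2 - 1*(-10)))) - 1*(-129) = (30 - (2 + 10))/(6*(-10 + (2 + 10))) + 129 = (30 - 1*12)/(6*(-10 + 12)) + 129 = (⅙)*(30 - 12)/2 + 129 = (⅙)*(½)*18 + 129 = 3/2 + 129 = 261/2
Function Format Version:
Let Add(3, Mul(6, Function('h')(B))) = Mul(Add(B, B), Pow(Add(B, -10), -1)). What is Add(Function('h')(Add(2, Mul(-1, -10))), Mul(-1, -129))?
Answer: Rational(261, 2) ≈ 130.50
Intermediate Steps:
Function('h')(B) = Add(Rational(-1, 2), Mul(Rational(1, 3), B, Pow(Add(-10, B), -1))) (Function('h')(B) = Add(Rational(-1, 2), Mul(Rational(1, 6), Mul(Add(B, B), Pow(Add(B, -10), -1)))) = Add(Rational(-1, 2), Mul(Rational(1, 6), Mul(Mul(2, B), Pow(Add(-10, B), -1)))) = Add(Rational(-1, 2), Mul(Rational(1, 6), Mul(2, B, Pow(Add(-10, B), -1)))) = Add(Rational(-1, 2), Mul(Rational(1, 3), B, Pow(Add(-10, B), -1))))
Add(Function('h')(Add(2, Mul(-1, -10))), Mul(-1, -129)) = Add(Mul(Rational(1, 6), Pow(Add(-10, Add(2, Mul(-1, -10))), -1), Add(30, Mul(-1, Add(2, Mul(-1, -10))))), Mul(-1, -129)) = Add(Mul(Rational(1, 6), Pow(Add(-10, Add(2, 10)), -1), Add(30, Mul(-1, Add(2, 10)))), 129) = Add(Mul(Rational(1, 6), Pow(Add(-10, 12), -1), Add(30, Mul(-1, 12))), 129) = Add(Mul(Rational(1, 6), Pow(2, -1), Add(30, -12)), 129) = Add(Mul(Rational(1, 6), Rational(1, 2), 18), 129) = Add(Rational(3, 2), 129) = Rational(261, 2)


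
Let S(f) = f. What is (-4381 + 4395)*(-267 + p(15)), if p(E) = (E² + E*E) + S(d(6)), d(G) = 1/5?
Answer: 12824/5 ≈ 2564.8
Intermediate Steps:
d(G) = ⅕
p(E) = ⅕ + 2*E² (p(E) = (E² + E*E) + ⅕ = (E² + E²) + ⅕ = 2*E² + ⅕ = ⅕ + 2*E²)
(-4381 + 4395)*(-267 + p(15)) = (-4381 + 4395)*(-267 + (⅕ + 2*15²)) = 14*(-267 + (⅕ + 2*225)) = 14*(-267 + (⅕ + 450)) = 14*(-267 + 2251/5) = 14*(916/5) = 12824/5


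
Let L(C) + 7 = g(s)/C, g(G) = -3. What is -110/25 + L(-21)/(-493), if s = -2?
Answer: -75682/17255 ≈ -4.3861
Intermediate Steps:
L(C) = -7 - 3/C
-110/25 + L(-21)/(-493) = -110/25 + (-7 - 3/(-21))/(-493) = -110*1/25 + (-7 - 3*(-1/21))*(-1/493) = -22/5 + (-7 + 1/7)*(-1/493) = -22/5 - 48/7*(-1/493) = -22/5 + 48/3451 = -75682/17255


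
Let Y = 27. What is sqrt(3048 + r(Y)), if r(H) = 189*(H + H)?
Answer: 47*sqrt(6) ≈ 115.13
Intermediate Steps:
r(H) = 378*H (r(H) = 189*(2*H) = 378*H)
sqrt(3048 + r(Y)) = sqrt(3048 + 378*27) = sqrt(3048 + 10206) = sqrt(13254) = 47*sqrt(6)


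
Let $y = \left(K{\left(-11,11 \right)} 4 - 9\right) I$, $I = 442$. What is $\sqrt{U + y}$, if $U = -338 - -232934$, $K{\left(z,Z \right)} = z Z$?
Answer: $\sqrt{14690} \approx 121.2$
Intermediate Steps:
$K{\left(z,Z \right)} = Z z$
$U = 232596$ ($U = -338 + 232934 = 232596$)
$y = -217906$ ($y = \left(11 \left(-11\right) 4 - 9\right) 442 = \left(\left(-121\right) 4 - 9\right) 442 = \left(-484 - 9\right) 442 = \left(-493\right) 442 = -217906$)
$\sqrt{U + y} = \sqrt{232596 - 217906} = \sqrt{14690}$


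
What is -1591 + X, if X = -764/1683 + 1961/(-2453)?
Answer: -597587024/375309 ≈ -1592.3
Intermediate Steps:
X = -470405/375309 (X = -764*1/1683 + 1961*(-1/2453) = -764/1683 - 1961/2453 = -470405/375309 ≈ -1.2534)
-1591 + X = -1591 - 470405/375309 = -597587024/375309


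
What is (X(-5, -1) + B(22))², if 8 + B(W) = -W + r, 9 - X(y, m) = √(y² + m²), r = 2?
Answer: (19 + √26)² ≈ 580.76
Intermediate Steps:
X(y, m) = 9 - √(m² + y²) (X(y, m) = 9 - √(y² + m²) = 9 - √(m² + y²))
B(W) = -6 - W (B(W) = -8 + (-W + 2) = -8 + (2 - W) = -6 - W)
(X(-5, -1) + B(22))² = ((9 - √((-1)² + (-5)²)) + (-6 - 1*22))² = ((9 - √(1 + 25)) + (-6 - 22))² = ((9 - √26) - 28)² = (-19 - √26)²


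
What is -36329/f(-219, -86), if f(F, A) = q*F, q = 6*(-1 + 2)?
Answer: 36329/1314 ≈ 27.648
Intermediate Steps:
q = 6 (q = 6*1 = 6)
f(F, A) = 6*F
-36329/f(-219, -86) = -36329/(6*(-219)) = -36329/(-1314) = -36329*(-1/1314) = 36329/1314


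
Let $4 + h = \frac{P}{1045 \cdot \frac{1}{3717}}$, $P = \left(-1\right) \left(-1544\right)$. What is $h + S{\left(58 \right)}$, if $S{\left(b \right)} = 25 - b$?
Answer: $\frac{5700383}{1045} \approx 5454.9$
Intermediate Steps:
$P = 1544$
$h = \frac{5734868}{1045}$ ($h = -4 + \frac{1544}{1045 \cdot \frac{1}{3717}} = -4 + \frac{1544}{\frac{1045}{3717}} = -4 + 1544 \cdot \frac{3717}{1045} = -4 + \frac{5739048}{1045} = \frac{5734868}{1045} \approx 5487.9$)
$h + S{\left(58 \right)} = \frac{5734868}{1045} + \left(25 - 58\right) = \frac{5734868}{1045} - 33 = \frac{5700383}{1045}$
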